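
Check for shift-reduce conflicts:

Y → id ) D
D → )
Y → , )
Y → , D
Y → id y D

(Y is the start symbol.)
No shift-reduce conflicts

A shift-reduce conflict occurs when an LR(0) state has both:
  - a complete (reduce) item [A → α .] (dot at the end), and
  - a shift item [B → β . c γ] (dot before a terminal).

Augment with Y' → Y and build the canonical LR(0) collection (I0 = CLOSURE({[Y' → . Y]}), then GOTO on every symbol after a dot until no new states appear). It has 11 states:
  I0: { [Y → . , )], [Y → . , D], [Y → . id ) D], [Y → . id y D], [Y' → . Y] }  — shift
  I1: { [D → . )], [Y → , . )], [Y → , . D] }  — shift
  I2: { [Y' → Y .] }  — accept
  I3: { [Y → id . ) D], [Y → id . y D] }  — shift
  I4: { [D → . )], [Y → id ) . D] }  — shift
  I5: { [D → . )], [Y → id y . D] }  — shift
  I6: { [D → ) .] }  — reduce
  I7: { [Y → id y D .] }  — reduce
  I8: { [Y → id ) D .] }  — reduce
  I9: { [D → ) .], [Y → , ) .] }  — 2 reduces
  I10: { [Y → , D .] }  — reduce

No state contains both a complete item and a shift item.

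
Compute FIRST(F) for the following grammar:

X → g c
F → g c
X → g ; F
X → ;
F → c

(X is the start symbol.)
From F → g c:
  - g is a terminal: add 'g' and stop
From F → c:
  - c is a terminal: add 'c' and stop

Collecting: FIRST(F) = { 'c', 'g' }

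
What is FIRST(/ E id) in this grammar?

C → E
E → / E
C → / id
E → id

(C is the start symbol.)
To compute FIRST(/ E id), process the symbols left to right:
Symbol / is a terminal. Add '/' and stop.
FIRST(/ E id) = { '/' }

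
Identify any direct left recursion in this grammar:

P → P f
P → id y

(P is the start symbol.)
Direct left recursion occurs when N → N α for some non-terminal N (the right-hand side begins with the left-hand side itself).

P → P f: LEFT RECURSIVE (starts with P)
P → id y: starts with id

The grammar has direct left recursion on: P.

Answer: Yes, P is left-recursive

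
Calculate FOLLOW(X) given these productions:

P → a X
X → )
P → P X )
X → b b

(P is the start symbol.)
To compute FOLLOW(X), find every occurrence of X on a right-hand side N → α X β: add FIRST(β) \ {ε}, and if β is empty or nullable also add FOLLOW(N). Iterate to a fixed point.

In P → a X: X is at the end, add FOLLOW(P)
In P → P X ): X is followed by ')', add FIRST(')') \ {ε} = { ')' }

The FOLLOW sets referred to above (computed the same way, to a fixed point):
  FOLLOW(P) = { $, ')', 'b' }

Taking the union: FOLLOW(X) = { $, ')', 'b' }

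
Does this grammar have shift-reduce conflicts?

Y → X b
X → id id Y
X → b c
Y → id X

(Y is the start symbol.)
Augment with Y' → Y and build the canonical LR(0) collection (I0 = CLOSURE({[Y' → . Y]}), then GOTO on every symbol after a dot until no new states appear). It has 12 states:
  I0: { [X → . b c], [X → . id id Y], [Y → . X b], [Y → . id X], [Y' → . Y] }  — shift
  I1: { [Y → X . b] }  — shift
  I2: { [Y' → Y .] }  — accept
  I3: { [X → b . c] }  — shift
  I4: { [X → . b c], [X → . id id Y], [X → id . id Y], [Y → id . X] }  — shift
  I5: { [Y → id X .] }  — reduce
  I6: { [X → . b c], [X → . id id Y], [X → id . id Y], [X → id id . Y], [Y → . X b], [Y → . id X] }  — shift
  I7: { [X → id id Y .] }  — reduce
  I8: { [X → . b c], [X → . id id Y], [X → id . id Y], [X → id id . Y], [Y → . X b], [Y → . id X], [Y → id . X] }  — shift
  I9: { [Y → X . b], [Y → id X .] }  — shift, reduce
  I10: { [Y → X b .] }  — reduce
  I11: { [X → b c .] }  — reduce

I9 contains reduce item [Y → id X .] and shift item [Y → X . b] — shift-reduce conflict.

Answer: Yes — I9: [Y → id X .] vs [Y → X . b]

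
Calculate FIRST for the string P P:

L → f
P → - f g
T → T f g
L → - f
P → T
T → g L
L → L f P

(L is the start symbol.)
{ '-', 'g' }

FIRST sets of the non-terminals involved (from the grammar, by fixed-point iteration):
  FIRST(P) = { '-', 'g' }

To compute FIRST(P P), process the symbols left to right:
Symbol P is a non-terminal. Add FIRST(P) \ {ε} = { '-', 'g' }
P is not nullable (ε ∉ FIRST(P)), so stop here.
FIRST(P P) = { '-', 'g' }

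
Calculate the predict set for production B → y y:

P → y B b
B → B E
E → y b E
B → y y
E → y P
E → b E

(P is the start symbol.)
{ 'y' }

PREDICT(B → y y) = (FIRST(RHS) \ {ε}) ∪ (FOLLOW(B) if ε ∈ FIRST(RHS), i.e. RHS ⇒* ε)
FIRST(y y) = { 'y' }
ε ∉ FIRST(y y), so FOLLOW(B) is not added.
PREDICT(B → y y) = { 'y' }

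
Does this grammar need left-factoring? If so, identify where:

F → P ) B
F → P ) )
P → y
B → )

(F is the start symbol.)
Yes, F has productions with common prefix 'P )'

Left-factoring is needed when two productions for the same non-terminal
share a common prefix on the right-hand side.

Productions for F:
  F → P ) B
  F → P ) )

Found common prefix 'P )' in productions for F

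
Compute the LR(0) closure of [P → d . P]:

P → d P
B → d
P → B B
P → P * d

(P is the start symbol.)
{ [B → . d], [P → . B B], [P → . P * d], [P → . d P], [P → d . P] }

Start with: [P → d . P]
  [P → d . P] has the dot before P: add [P → . d P], [P → . B B], [P → . P * d]
  [P → . B B] has the dot before B: add [B → . d]
No further items can be added.

CLOSURE = { [B → . d], [P → . B B], [P → . P * d], [P → . d P], [P → d . P] }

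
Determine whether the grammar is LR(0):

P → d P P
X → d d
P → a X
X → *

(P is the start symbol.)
A grammar is LR(0) if no state in the canonical LR(0) collection has:
  - both a shift item (dot before a terminal) and a complete item (shift-reduce conflict), or
  - two or more complete items (reduce-reduce conflict; the accept item [P' → P .] counts as a complete item here).

Augment with P' → P and build the canonical LR(0) collection (I0 = CLOSURE({[P' → . P]}), then GOTO on every symbol after a dot until no new states appear). It has 10 states:
  I0: { [P → . a X], [P → . d P P], [P' → . P] }  — shift
  I1: { [P' → P .] }  — accept
  I2: { [P → a . X], [X → . *], [X → . d d] }  — shift
  I3: { [P → . a X], [P → . d P P], [P → d . P P] }  — shift
  I4: { [P → . a X], [P → . d P P], [P → d P . P] }  — shift
  I5: { [P → d P P .] }  — reduce
  I6: { [X → * .] }  — reduce
  I7: { [P → a X .] }  — reduce
  I8: { [X → d . d] }  — shift
  I9: { [X → d d .] }  — reduce

Every state is either a pure shift/goto state or contains exactly one complete item and nothing to shift — no conflicts. The grammar is LR(0).

Answer: Yes, the grammar is LR(0)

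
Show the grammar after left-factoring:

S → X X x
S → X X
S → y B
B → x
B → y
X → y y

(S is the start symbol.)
Left-factoring transforms A → αβ₁ | αβ₂ into A → αA' and A' → β₁ | β₂
(α is the longest common prefix among the alternatives). Repeat until
no nonterminal has two alternatives with a common prefix.

Round 1: S has alternatives sharing prefix 'X X'. Introduce S': S → X X S'
  Add: S' → x
  Add: S' → ε

No remaining common prefixes — done.

Resulting grammar:
S → X X S'
S' → x
S' → ε
S → y B
B → x
B → y
X → y y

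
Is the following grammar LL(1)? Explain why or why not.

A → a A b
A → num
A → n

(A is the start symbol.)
For A:
  PREDICT(A → a A b) = { 'a' }
  PREDICT(A → num) = { 'num' }
  PREDICT(A → n) = { 'n' }

All predict sets are disjoint. The grammar IS LL(1).

Answer: Yes, the grammar is LL(1).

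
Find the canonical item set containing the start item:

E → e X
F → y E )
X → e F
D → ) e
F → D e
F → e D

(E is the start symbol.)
First, augment the grammar with E' → E
I₀ = CLOSURE({ [E' → . E] }):
  [E' → . E] has the dot before E: add [E → . e X]
No further items can be added.

I₀ = { [E → . e X], [E' → . E] }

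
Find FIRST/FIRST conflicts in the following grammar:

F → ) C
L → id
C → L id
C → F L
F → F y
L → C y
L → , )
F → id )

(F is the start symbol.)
FIRST sets of the non-terminals at (or reachable through a nullable prefix from) the front of some alternative:
  FIRST(F) = { ')', 'id' }
  FIRST(C) = { ')', ',', 'id' }
  FIRST(L) = { ')', ',', 'id' }

Productions for F:
  F → ) C: FIRST = { ')' }
  F → F y: FIRST = { ')', 'id' }
  F → id ): FIRST = { 'id' }
Productions for L:
  L → id: FIRST = { 'id' }
  L → C y: FIRST = { ')', ',', 'id' }
  L → , ): FIRST = { ',' }
Productions for C:
  C → L id: FIRST = { ')', ',', 'id' }
  C → F L: FIRST = { ')', 'id' }

Conflict for F: F → ) C and F → F y
  Overlap: { ')' }
Conflict for F: F → F y and F → id )
  Overlap: { 'id' }
Conflict for L: L → id and L → C y
  Overlap: { 'id' }
Conflict for L: L → C y and L → , )
  Overlap: { ',' }
Conflict for C: C → L id and C → F L
  Overlap: { ')', 'id' }

Answer: Yes. F → ')' C / F → F y on { ')' }; F → F y / F → id ')' on { 'id' }; L → id / L → C y on { 'id' }; L → C y / L → ',' ')' on { ',' }; C → L id / C → F L on { ')', 'id' }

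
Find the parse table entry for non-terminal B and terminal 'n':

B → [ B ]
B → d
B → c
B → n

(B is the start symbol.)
B → n

To find M[B, 'n'], we find productions for B where 'n' is in the predict set (PREDICT(N → α) = (FIRST(α) \ {ε}) ∪ (FOLLOW(N) if α ⇒* ε)).

B → [ B ]: PREDICT = { '[' }
B → d: PREDICT = { 'd' }
B → c: PREDICT = { 'c' }
B → n: PREDICT = { 'n' }
  'n' is in predict set, so this production goes in M[B, 'n']

M[B, 'n'] = B → n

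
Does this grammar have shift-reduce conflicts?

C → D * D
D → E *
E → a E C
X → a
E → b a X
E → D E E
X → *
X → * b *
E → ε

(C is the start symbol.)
Yes — I0: [E → .] vs [E → . a E C]; I2: [E → .] vs [C → D . * D]; I4: [E → .] vs [E → . a E C]; I7: [X → * .] vs [X → * . b *]; I12: [E → .] vs [E → . a E C]; I13: [E → .] vs [D → E . *]; I16: [E → .] vs [D → E . *]; I17: [E → D E E .] vs [D → E . *]; I18: [E → .] vs [E → . a E C]; I19: [C → D * D .] vs [E → . a E C]

A shift-reduce conflict occurs when an LR(0) state has both:
  - a complete (reduce) item [A → α .] (dot at the end), and
  - a shift item [B → β . c γ] (dot before a terminal).

Augment with C' → C and build the canonical LR(0) collection (I0 = CLOSURE({[C' → . C]}), then GOTO on every symbol after a dot until no new states appear). It has 20 states:
  I0: { [C → . D * D], [C' → . C], [D → . E *], [E → . D E E], [E → . a E C], [E → . b a X], [E → .] }  — shift, reduce
  I1: { [C' → C .] }  — accept
  I2: { [C → D . * D], [D → . E *], [E → . D E E], [E → . a E C], [E → . b a X], [E → .], [E → D . E E] }  — shift, reduce
  I3: { [D → E . *] }  — shift
  I4: { [D → . E *], [E → . D E E], [E → . a E C], [E → . b a X], [E → .], [E → a . E C] }  — shift, reduce
  I5: { [E → b . a X] }  — shift
  I6: { [E → b a . X], [X → . * b *], [X → . *], [X → . a] }  — shift
  I7: { [X → * . b *], [X → * .] }  — shift, reduce
  I8: { [E → b a X .] }  — reduce
  I9: { [X → a .] }  — reduce
  I10: { [X → * b . *] }  — shift
  I11: { [X → * b * .] }  — reduce
  I12: { [D → . E *], [E → . D E E], [E → . a E C], [E → . b a X], [E → .], [E → D . E E] }  — shift, reduce
  I13: { [C → . D * D], [D → . E *], [D → E . *], [E → . D E E], [E → . a E C], [E → . b a X], [E → .], [E → a E . C] }  — shift, reduce
  I14: { [D → E * .] }  — reduce
  I15: { [E → a E C .] }  — reduce
  I16: { [D → . E *], [D → E . *], [E → . D E E], [E → . a E C], [E → . b a X], [E → .], [E → D E . E] }  — shift, reduce
  I17: { [D → E . *], [E → D E E .] }  — shift, reduce
  I18: { [C → D * . D], [D → . E *], [E → . D E E], [E → . a E C], [E → . b a X], [E → .] }  — shift, reduce
  I19: { [C → D * D .], [D → . E *], [E → . D E E], [E → . a E C], [E → . b a X], [E → .], [E → D . E E] }  — shift, 2 reduces

I0 contains reduce item [E → .] and shift items [E → . a E C], [E → . b a X] — shift-reduce conflict.
I2 contains reduce item [E → .] and shift items [C → D . * D], [E → . a E C], [E → . b a X] — shift-reduce conflict.
I4 contains reduce item [E → .] and shift items [E → . a E C], [E → . b a X] — shift-reduce conflict.
I7 contains reduce item [X → * .] and shift item [X → * . b *] — shift-reduce conflict.
I12 contains reduce item [E → .] and shift items [E → . a E C], [E → . b a X] — shift-reduce conflict.
I13 contains reduce item [E → .] and shift items [D → E . *], [E → . a E C], [E → . b a X] — shift-reduce conflict.
I16 contains reduce item [E → .] and shift items [D → E . *], [E → . a E C], [E → . b a X] — shift-reduce conflict.
I17 contains reduce item [E → D E E .] and shift item [D → E . *] — shift-reduce conflict.
I18 contains reduce item [E → .] and shift items [E → . a E C], [E → . b a X] — shift-reduce conflict.
I19 contains reduce items [C → D * D .], [E → .] and shift items [E → . a E C], [E → . b a X] — shift-reduce conflict.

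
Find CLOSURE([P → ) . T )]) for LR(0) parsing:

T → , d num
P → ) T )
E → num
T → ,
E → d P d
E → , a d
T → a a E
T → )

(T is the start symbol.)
To compute CLOSURE, for each item [A → α.Bβ] where B is a non-terminal, add [B → .γ] for all productions B → γ; repeat for the newly added items until nothing changes.

Start with: [P → ) . T )]
  [P → ) . T )] has the dot before T: add [T → . , d num], [T → . ,], [T → . a a E], [T → . )]
No further items can be added.

CLOSURE = { [P → ) . T )], [T → . )], [T → . , d num], [T → . ,], [T → . a a E] }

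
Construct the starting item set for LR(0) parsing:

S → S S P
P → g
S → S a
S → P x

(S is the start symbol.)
{ [P → . g], [S → . P x], [S → . S S P], [S → . S a], [S' → . S] }

First, augment the grammar with S' → S
I₀ = CLOSURE({ [S' → . S] }):
  [S' → . S] has the dot before S: add [S → . S S P], [S → . S a], [S → . P x]
  [S → . P x] has the dot before P: add [P → . g]
No further items can be added.

I₀ = { [P → . g], [S → . P x], [S → . S S P], [S → . S a], [S' → . S] }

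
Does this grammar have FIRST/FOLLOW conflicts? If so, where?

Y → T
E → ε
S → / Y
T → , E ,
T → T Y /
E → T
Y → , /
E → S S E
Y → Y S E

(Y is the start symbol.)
Nullable non-terminals: E.
FIRST sets used below: FIRST(T) = { ',' }, FIRST(S) = { '/' }

E: nullable alternative(s) E → ε; FOLLOW(E) = { $, ',', '/' }
  E → ε: FIRST \ {ε} = { } — this is the only nullable alternative, skip
  E → T: FIRST \ {ε} = { ',' } — overlaps FOLLOW(E) on { ',' }: CONFLICT
  E → S S E: FIRST \ {ε} = { '/' } — overlaps FOLLOW(E) on { '/' }: CONFLICT

S, T, Y have no nullable alternative, so no FIRST/FOLLOW check is needed there.

So the grammar has 2 FIRST/FOLLOW conflicts (marked CONFLICT above).

Answer: Yes. E → T with FOLLOW(E) on { ',' }; E → S S E with FOLLOW(E) on { '/' }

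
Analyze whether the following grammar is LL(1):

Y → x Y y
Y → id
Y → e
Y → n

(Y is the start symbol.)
A grammar is LL(1) if for each non-terminal N with multiple productions, the predict sets of those productions are pairwise disjoint, where PREDICT(N → α) = (FIRST(α) \ {ε}) ∪ (FOLLOW(N) if α ⇒* ε).

For Y:
  PREDICT(Y → x Y y) = { 'x' }
  PREDICT(Y → id) = { 'id' }
  PREDICT(Y → e) = { 'e' }
  PREDICT(Y → n) = { 'n' }

All predict sets are disjoint. The grammar IS LL(1).

Answer: Yes, the grammar is LL(1).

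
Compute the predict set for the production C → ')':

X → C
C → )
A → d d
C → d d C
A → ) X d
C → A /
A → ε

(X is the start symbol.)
{ ')' }

PREDICT(C → ')') = (FIRST(RHS) \ {ε}) ∪ (FOLLOW(C) if ε ∈ FIRST(RHS), i.e. RHS ⇒* ε)
FIRST(')') = { ')' }
ε ∉ FIRST(')'), so FOLLOW(C) is not added.
PREDICT(C → ')') = { ')' }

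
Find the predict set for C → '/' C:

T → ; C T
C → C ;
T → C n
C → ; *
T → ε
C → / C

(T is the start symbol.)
PREDICT(C → '/' C) = (FIRST(RHS) \ {ε}) ∪ (FOLLOW(C) if ε ∈ FIRST(RHS), i.e. RHS ⇒* ε)
FIRST('/' C) = { '/' }
ε ∉ FIRST('/' C), so FOLLOW(C) is not added.
PREDICT(C → '/' C) = { '/' }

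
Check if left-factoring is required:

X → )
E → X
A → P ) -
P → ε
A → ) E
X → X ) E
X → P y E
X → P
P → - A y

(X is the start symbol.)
Yes, X has productions with common prefix 'P'

Left-factoring is needed when two productions for the same non-terminal
share a common prefix on the right-hand side.

Productions for X:
  X → )
  X → X ) E
  X → P y E
  X → P
Productions for A:
  A → P ) -
  A → ) E
Productions for P:
  P → ε
  P → - A y

Found common prefix 'P' in productions for X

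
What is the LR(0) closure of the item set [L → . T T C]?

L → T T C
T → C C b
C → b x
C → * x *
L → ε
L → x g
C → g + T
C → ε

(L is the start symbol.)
To compute CLOSURE, for each item [A → α.Bβ] where B is a non-terminal, add [B → .γ] for all productions B → γ; repeat for the newly added items until nothing changes.

Start with: [L → . T T C]
  [L → . T T C] has the dot before T: add [T → . C C b]
  [T → . C C b] has the dot before C: add [C → . b x], [C → . * x *], [C → . g + T], [C → .]
No further items can be added.

CLOSURE = { [C → . * x *], [C → . b x], [C → . g + T], [C → .], [L → . T T C], [T → . C C b] }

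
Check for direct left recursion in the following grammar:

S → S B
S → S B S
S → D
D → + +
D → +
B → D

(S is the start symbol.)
Yes, S is left-recursive

Direct left recursion occurs when N → N α for some non-terminal N (the right-hand side begins with the left-hand side itself).

S → S B: LEFT RECURSIVE (starts with S)
S → S B S: LEFT RECURSIVE (starts with S)
S → D: starts with D
D → + +: starts with '+'
D → +: starts with '+'
B → D: starts with D

The grammar has direct left recursion on: S.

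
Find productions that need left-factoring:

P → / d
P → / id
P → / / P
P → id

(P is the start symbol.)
Yes, P has productions with common prefix '/'

Left-factoring is needed when two productions for the same non-terminal
share a common prefix on the right-hand side.

Productions for P:
  P → / d
  P → / id
  P → / / P
  P → id

Found common prefix '/' in productions for P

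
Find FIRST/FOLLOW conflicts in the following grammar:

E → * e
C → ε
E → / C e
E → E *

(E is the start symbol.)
No FIRST/FOLLOW conflicts.

Nullable non-terminals: C.
C has a nullable alternative but only one production, so nothing to check.

E has no nullable alternative, so no FIRST/FOLLOW check is needed there.

No FIRST/FOLLOW conflicts found.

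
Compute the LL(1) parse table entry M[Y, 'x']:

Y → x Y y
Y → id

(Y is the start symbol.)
Y → x Y y

To find M[Y, 'x'], we find productions for Y where 'x' is in the predict set (PREDICT(N → α) = (FIRST(α) \ {ε}) ∪ (FOLLOW(N) if α ⇒* ε)).

Y → x Y y: PREDICT = { 'x' }
  'x' is in predict set, so this production goes in M[Y, 'x']
Y → id: PREDICT = { 'id' }

M[Y, 'x'] = Y → x Y y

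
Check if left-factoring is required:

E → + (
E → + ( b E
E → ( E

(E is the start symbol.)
Yes, E has productions with common prefix '+ ('

Left-factoring is needed when two productions for the same non-terminal
share a common prefix on the right-hand side.

Productions for E:
  E → + (
  E → + ( b E
  E → ( E

Found common prefix '+ (' in productions for E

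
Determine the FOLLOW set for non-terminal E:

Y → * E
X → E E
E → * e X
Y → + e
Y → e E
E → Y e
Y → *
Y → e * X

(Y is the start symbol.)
To compute FOLLOW(E), find every occurrence of E on a right-hand side N → α E β: add FIRST(β) \ {ε}, and if β is empty or nullable also add FOLLOW(N). Iterate to a fixed point.

In Y → * E: E is at the end, add FOLLOW(Y)
In X → E E: E is followed by E, add FIRST(E) \ {ε} = { '*', '+', 'e' }
In X → E E: E is at the end, add FOLLOW(X)
In Y → e E: E is at the end, add FOLLOW(Y)

The FOLLOW sets referred to above (computed the same way, to a fixed point):
  FOLLOW(Y) = { $, 'e' }
  FOLLOW(X) = { $, '*', '+', 'e' }

Taking the union: FOLLOW(E) = { $, '*', '+', 'e' }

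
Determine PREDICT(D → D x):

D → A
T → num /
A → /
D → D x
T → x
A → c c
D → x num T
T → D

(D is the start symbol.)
{ '/', 'c', 'x' }

PREDICT(D → D x) = (FIRST(RHS) \ {ε}) ∪ (FOLLOW(D) if ε ∈ FIRST(RHS), i.e. RHS ⇒* ε)
FIRST(D) = { '/', 'c', 'x' }
FIRST(D x) = { '/', 'c', 'x' }
ε ∉ FIRST(D x), so FOLLOW(D) is not added.
PREDICT(D → D x) = { '/', 'c', 'x' }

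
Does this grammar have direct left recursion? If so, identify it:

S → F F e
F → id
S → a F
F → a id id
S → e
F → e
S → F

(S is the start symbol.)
S → F F e: starts with F
F → id: starts with id
S → a F: starts with a
F → a id id: starts with a
S → e: starts with e
F → e: starts with e
S → F: starts with F

No direct left recursion found.

Answer: No direct left recursion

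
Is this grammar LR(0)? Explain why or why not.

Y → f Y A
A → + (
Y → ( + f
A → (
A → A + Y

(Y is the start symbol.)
Augment with Y' → Y and build the canonical LR(0) collection (I0 = CLOSURE({[Y' → . Y]}), then GOTO on every symbol after a dot until no new states appear). It has 13 states:
  I0: { [Y → . ( + f], [Y → . f Y A], [Y' → . Y] }  — shift
  I1: { [Y → ( . + f] }  — shift
  I2: { [Y' → Y .] }  — accept
  I3: { [Y → . ( + f], [Y → . f Y A], [Y → f . Y A] }  — shift
  I4: { [A → . (], [A → . + (], [A → . A + Y], [Y → f Y . A] }  — shift
  I5: { [A → ( .] }  — reduce
  I6: { [A → + . (] }  — shift
  I7: { [A → A . + Y], [Y → f Y A .] }  — shift, reduce
  I8: { [A → A + . Y], [Y → . ( + f], [Y → . f Y A] }  — shift
  I9: { [A → A + Y .] }  — reduce
  I10: { [A → + ( .] }  — reduce
  I11: { [Y → ( + . f] }  — shift
  I12: { [Y → ( + f .] }  — reduce

Conflict in state I7:
  Shift-reduce conflict between [Y → f Y A .] and [A → A . + Y]
So the grammar is NOT LR(0).

Answer: No. Shift-reduce conflict between [Y → f Y A .] and [A → A . + Y]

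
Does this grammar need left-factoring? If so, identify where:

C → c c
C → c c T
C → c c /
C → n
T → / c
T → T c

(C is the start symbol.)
Left-factoring is needed when two productions for the same non-terminal
share a common prefix on the right-hand side.

Productions for C:
  C → c c
  C → c c T
  C → c c /
  C → n
Productions for T:
  T → / c
  T → T c

Found common prefix 'c c' in productions for C

Answer: Yes, C has productions with common prefix 'c c'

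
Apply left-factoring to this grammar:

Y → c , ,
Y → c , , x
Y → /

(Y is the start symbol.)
Left-factoring transforms A → αβ₁ | αβ₂ into A → αA' and A' → β₁ | β₂
(α is the longest common prefix among the alternatives). Repeat until
no nonterminal has two alternatives with a common prefix.

Round 1: Y has alternatives sharing prefix 'c , ,'. Introduce Y': Y → c , , Y'
  Add: Y' → ε
  Add: Y' → x

No remaining common prefixes — done.

Resulting grammar:
Y → c , , Y'
Y' → ε
Y' → x
Y → /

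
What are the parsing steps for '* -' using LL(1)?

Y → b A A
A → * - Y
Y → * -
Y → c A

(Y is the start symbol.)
LL(1) parsing maintains a stack (initially the start symbol over $) and the input. At each step: if the stack top is a terminal, match it against the current input token; if it is a non-terminal N, replace it with the RHS of M[N, lookahead] (the unique production whose predict set contains the lookahead).

Stack is shown with the top on the left.

Stack  Input  Action
--------------------
Y $    * - $  output Y → * -
* - $  * - $  match '*'
- $    - $    match '-'
$      $      accept

The string is accepted.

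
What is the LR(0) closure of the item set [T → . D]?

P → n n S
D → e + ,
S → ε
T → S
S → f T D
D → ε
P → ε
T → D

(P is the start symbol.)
{ [D → . e + ,], [D → .], [T → . D] }

To compute CLOSURE, for each item [A → α.Bβ] where B is a non-terminal, add [B → .γ] for all productions B → γ; repeat for the newly added items until nothing changes.

Start with: [T → . D]
  [T → . D] has the dot before D: add [D → . e + ,], [D → .]
No further items can be added.

CLOSURE = { [D → . e + ,], [D → .], [T → . D] }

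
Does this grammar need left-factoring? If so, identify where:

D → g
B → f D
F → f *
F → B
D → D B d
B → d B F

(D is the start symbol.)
No, left-factoring is not needed

Left-factoring is needed when two productions for the same non-terminal
share a common prefix on the right-hand side.

Productions for D:
  D → g
  D → D B d
Productions for B:
  B → f D
  B → d B F
Productions for F:
  F → f *
  F → B

No common prefixes found.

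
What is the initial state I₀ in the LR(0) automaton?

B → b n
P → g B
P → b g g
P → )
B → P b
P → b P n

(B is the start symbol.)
First, augment the grammar with B' → B
I₀ = CLOSURE({ [B' → . B] }):
  [B' → . B] has the dot before B: add [B → . b n], [B → . P b]
  [B → . P b] has the dot before P: add [P → . g B], [P → . b g g], [P → . )], [P → . b P n]
No further items can be added.

I₀ = { [B → . P b], [B → . b n], [B' → . B], [P → . )], [P → . b P n], [P → . b g g], [P → . g B] }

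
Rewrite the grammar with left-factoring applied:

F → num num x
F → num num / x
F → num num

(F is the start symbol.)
Left-factoring transforms A → αβ₁ | αβ₂ into A → αA' and A' → β₁ | β₂
(α is the longest common prefix among the alternatives). Repeat until
no nonterminal has two alternatives with a common prefix.

Round 1: F has alternatives sharing prefix 'num num'. Introduce F': F → num num F'
  Add: F' → x
  Add: F' → / x
  Add: F' → ε

No remaining common prefixes — done.

Resulting grammar:
F → num num F'
F' → x
F' → / x
F' → ε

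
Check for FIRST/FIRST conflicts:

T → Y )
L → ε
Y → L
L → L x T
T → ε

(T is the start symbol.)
No FIRST/FIRST conflicts.

A FIRST/FIRST conflict occurs when two productions N → α and N → β for the same non-terminal have FIRST(α) ∩ FIRST(β) ≠ ∅ (with ε ∈ FIRST of a nullable right-hand side, so two nullable alternatives also conflict).

FIRST sets of the non-terminals at (or reachable through a nullable prefix from) the front of some alternative:
  FIRST(Y) = { 'x', ε }
  FIRST(L) = { 'x', ε }

Productions for T:
  T → Y ): FIRST = { ')', 'x' }
  T → ε: FIRST = { ε }
Productions for L:
  L → ε: FIRST = { ε }
  L → L x T: FIRST = { 'x' }
Y has only one production, so no FIRST/FIRST conflict is possible there.

All alternatives of each non-terminal have pairwise disjoint FIRST sets.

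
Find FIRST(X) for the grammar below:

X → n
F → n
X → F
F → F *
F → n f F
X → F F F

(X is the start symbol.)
{ 'n' }

FIRST sets of the other non-terminals involved (by the same procedure, iterated to a fixed point):
  FIRST(F) = { 'n' }

From X → n:
  - n is a terminal: add 'n' and stop
From X → F:
  - F is a non-terminal: add FIRST(F) \ {ε} = { 'n' }
    F is not nullable, so stop
From X → F F F:
  - F is a non-terminal: add FIRST(F) \ {ε} = { 'n' }
    F is not nullable, so stop

Collecting: FIRST(X) = { 'n' }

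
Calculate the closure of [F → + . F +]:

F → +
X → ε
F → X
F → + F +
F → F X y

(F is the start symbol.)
{ [F → + . F +], [F → . + F +], [F → . +], [F → . F X y], [F → . X], [X → .] }

To compute CLOSURE, for each item [A → α.Bβ] where B is a non-terminal, add [B → .γ] for all productions B → γ; repeat for the newly added items until nothing changes.

Start with: [F → + . F +]
  [F → + . F +] has the dot before F: add [F → . +], [F → . X], [F → . + F +], [F → . F X y]
  [F → . X] has the dot before X: add [X → .]
No further items can be added.

CLOSURE = { [F → + . F +], [F → . + F +], [F → . +], [F → . F X y], [F → . X], [X → .] }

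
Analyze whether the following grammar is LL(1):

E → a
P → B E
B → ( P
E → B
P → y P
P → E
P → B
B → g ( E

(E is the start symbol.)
No. Predict set conflict for P: { '(', 'g' }

A grammar is LL(1) if for each non-terminal N with multiple productions, the predict sets of those productions are pairwise disjoint, where PREDICT(N → α) = (FIRST(α) \ {ε}) ∪ (FOLLOW(N) if α ⇒* ε).

Relevant sets:
  FIRST(B) = { '(', 'g' }
  FIRST(E) = { '(', 'a', 'g' }

For E:
  PREDICT(E → a) = { 'a' }
  PREDICT(E → B) = { '(', 'g' }
For P:
  PREDICT(P → B E) = { '(', 'g' }
  PREDICT(P → y P) = { 'y' }
  PREDICT(P → E) = { '(', 'a', 'g' }
  PREDICT(P → B) = { '(', 'g' }
For B:
  PREDICT(B → '(' P) = { '(' }
  PREDICT(B → g '(' E) = { 'g' }

Conflict found: Predict set conflict for P: { '(', 'g' }
The grammar is NOT LL(1).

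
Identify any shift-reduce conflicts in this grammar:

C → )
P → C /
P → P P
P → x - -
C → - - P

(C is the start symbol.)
Yes — I6: [C → - - P .] vs [C → . )]; I10: [P → P P .] vs [C → . )]

Augment with C' → C and build the canonical LR(0) collection (I0 = CLOSURE({[C' → . C]}), then GOTO on every symbol after a dot until no new states appear). It has 12 states:
  I0: { [C → . )], [C → . - - P], [C' → . C] }  — shift
  I1: { [C → ) .] }  — reduce
  I2: { [C → - . - P] }  — shift
  I3: { [C' → C .] }  — accept
  I4: { [C → - - . P], [C → . )], [C → . - - P], [P → . C /], [P → . P P], [P → . x - -] }  — shift
  I5: { [P → C . /] }  — shift
  I6: { [C → - - P .], [C → . )], [C → . - - P], [P → . C /], [P → . P P], [P → . x - -], [P → P . P] }  — shift, reduce
  I7: { [P → x . - -] }  — shift
  I8: { [P → x - . -] }  — shift
  I9: { [P → x - - .] }  — reduce
  I10: { [C → . )], [C → . - - P], [P → . C /], [P → . P P], [P → . x - -], [P → P . P], [P → P P .] }  — shift, reduce
  I11: { [P → C / .] }  — reduce

I6 contains reduce item [C → - - P .] and shift items [C → . )], [C → . - - P], [P → . x - -] — shift-reduce conflict.
I10 contains reduce item [P → P P .] and shift items [C → . )], [C → . - - P], [P → . x - -] — shift-reduce conflict.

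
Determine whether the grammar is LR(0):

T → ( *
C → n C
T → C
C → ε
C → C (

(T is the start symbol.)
A grammar is LR(0) if no state in the canonical LR(0) collection has:
  - both a shift item (dot before a terminal) and a complete item (shift-reduce conflict), or
  - two or more complete items (reduce-reduce conflict; the accept item [T' → T .] counts as a complete item here).

Augment with T' → T and build the canonical LR(0) collection (I0 = CLOSURE({[T' → . T]}), then GOTO on every symbol after a dot until no new states appear). It has 8 states:
  I0: { [C → . C (], [C → . n C], [C → .], [T → . ( *], [T → . C], [T' → . T] }  — shift, reduce
  I1: { [T → ( . *] }  — shift
  I2: { [C → C . (], [T → C .] }  — shift, reduce
  I3: { [T' → T .] }  — accept
  I4: { [C → . C (], [C → . n C], [C → .], [C → n . C] }  — shift, reduce
  I5: { [C → C . (], [C → n C .] }  — shift, reduce
  I6: { [C → C ( .] }  — reduce
  I7: { [T → ( * .] }  — reduce

Conflict in state I0:
  Shift-reduce conflict between [C → .] and [C → . n C]
So the grammar is NOT LR(0).

Answer: No. Shift-reduce conflict between [C → .] and [C → . n C]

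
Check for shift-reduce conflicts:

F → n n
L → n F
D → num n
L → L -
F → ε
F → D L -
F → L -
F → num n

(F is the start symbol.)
Augment with F' → F and build the canonical LR(0) collection (I0 = CLOSURE({[F' → . F]}), then GOTO on every symbol after a dot until no new states appear). It has 13 states:
  I0: { [D → . num n], [F → . D L -], [F → . L -], [F → . n n], [F → . num n], [F → .], [F' → . F], [L → . L -], [L → . n F] }  — shift, reduce
  I1: { [F → D . L -], [L → . L -], [L → . n F] }  — shift
  I2: { [F' → F .] }  — accept
  I3: { [F → L . -], [L → L . -] }  — shift
  I4: { [D → . num n], [F → . D L -], [F → . L -], [F → . n n], [F → . num n], [F → .], [F → n . n], [L → . L -], [L → . n F], [L → n . F] }  — shift, reduce
  I5: { [D → num . n], [F → num . n] }  — shift
  I6: { [D → num n .], [F → num n .] }  — 2 reduces
  I7: { [L → n F .] }  — reduce
  I8: { [D → . num n], [F → . D L -], [F → . L -], [F → . n n], [F → . num n], [F → .], [F → n . n], [F → n n .], [L → . L -], [L → . n F], [L → n . F] }  — shift, 2 reduces
  I9: { [F → L - .], [L → L - .] }  — 2 reduces
  I10: { [F → D L . -], [L → L . -] }  — shift
  I11: { [D → . num n], [F → . D L -], [F → . L -], [F → . n n], [F → . num n], [F → .], [L → . L -], [L → . n F], [L → n . F] }  — shift, reduce
  I12: { [F → D L - .], [L → L - .] }  — 2 reduces

I0 contains reduce item [F → .] and shift items [D → . num n], [F → . n n], [F → . num n], [L → . n F] — shift-reduce conflict.
I4 contains reduce item [F → .] and shift items [D → . num n], [F → . n n], [F → n . n], [F → . num n], [L → . n F] — shift-reduce conflict.
I8 contains reduce items [F → .], [F → n n .] and shift items [D → . num n], [F → . n n], [F → n . n], [F → . num n], [L → . n F] — shift-reduce conflict.
I11 contains reduce item [F → .] and shift items [D → . num n], [F → . n n], [F → . num n], [L → . n F] — shift-reduce conflict.

Answer: Yes — I0: [F → .] vs [D → . num n]; I4: [F → .] vs [D → . num n]; I8: [F → .] vs [D → . num n]; I11: [F → .] vs [D → . num n]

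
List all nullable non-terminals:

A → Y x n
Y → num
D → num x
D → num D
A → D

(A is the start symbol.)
There are no ε-productions, so no non-terminal can derive ε.
No non-terminals are nullable.

Answer: None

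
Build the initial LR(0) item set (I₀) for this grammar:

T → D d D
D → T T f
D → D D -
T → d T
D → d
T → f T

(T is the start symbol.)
First, augment the grammar with T' → T
I₀ = CLOSURE({ [T' → . T] }):
  [T' → . T] has the dot before T: add [T → . D d D], [T → . d T], [T → . f T]
  [T → . D d D] has the dot before D: add [D → . T T f], [D → . D D -], [D → . d]
No further items can be added.

I₀ = { [D → . D D -], [D → . T T f], [D → . d], [T → . D d D], [T → . d T], [T → . f T], [T' → . T] }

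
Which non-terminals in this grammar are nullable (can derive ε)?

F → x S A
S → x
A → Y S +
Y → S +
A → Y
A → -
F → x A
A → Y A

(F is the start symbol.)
A non-terminal is nullable if it can derive ε (the empty string): either it has an ε-production, or it has a production whose right-hand side consists entirely of nullable non-terminals.

There are no ε-productions, so no non-terminal can derive ε.
No non-terminals are nullable.

Answer: None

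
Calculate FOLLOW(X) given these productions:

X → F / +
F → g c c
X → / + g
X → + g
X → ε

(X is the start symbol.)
To compute FOLLOW(X), find every occurrence of X on a right-hand side N → α X β: add FIRST(β) \ {ε}, and if β is empty or nullable also add FOLLOW(N). Iterate to a fixed point.

X is the start symbol, so $ ∈ FOLLOW(X).
X does not occur on any right-hand side.

Taking the union: FOLLOW(X) = { $ }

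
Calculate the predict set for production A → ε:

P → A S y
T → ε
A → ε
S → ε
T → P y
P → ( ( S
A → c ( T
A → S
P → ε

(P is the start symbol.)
PREDICT(A → ε) = (FIRST(RHS) \ {ε}) ∪ (FOLLOW(A) if ε ∈ FIRST(RHS), i.e. RHS ⇒* ε)
The right-hand side is ε (FIRST(ε) = { ε }), so the predict set is FOLLOW(A) = { 'y' }
PREDICT(A → ε) = { 'y' }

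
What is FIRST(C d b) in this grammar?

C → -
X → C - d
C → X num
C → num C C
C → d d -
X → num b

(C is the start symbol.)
{ '-', 'd', 'num' }

FIRST sets of the non-terminals involved (from the grammar, by fixed-point iteration):
  FIRST(C) = { '-', 'd', 'num' }

To compute FIRST(C d b), process the symbols left to right:
Symbol C is a non-terminal. Add FIRST(C) \ {ε} = { '-', 'd', 'num' }
C is not nullable (ε ∉ FIRST(C)), so stop here.
FIRST(C d b) = { '-', 'd', 'num' }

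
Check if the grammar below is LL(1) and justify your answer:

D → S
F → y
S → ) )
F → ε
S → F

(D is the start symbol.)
Yes, the grammar is LL(1).

A grammar is LL(1) if for each non-terminal N with multiple productions, the predict sets of those productions are pairwise disjoint, where PREDICT(N → α) = (FIRST(α) \ {ε}) ∪ (FOLLOW(N) if α ⇒* ε).

Relevant sets:
  FIRST(F) = { 'y', ε }
  FOLLOW(F) = { $ }
  FOLLOW(S) = { $ }

For F:
  PREDICT(F → y) = { 'y' }
  PREDICT(F → ε) = { $ }
For S:
  PREDICT(S → ')' ')') = { ')' }
  PREDICT(S → F) = { $, 'y' }
D has a single production, so nothing to check there.

All predict sets are disjoint. The grammar IS LL(1).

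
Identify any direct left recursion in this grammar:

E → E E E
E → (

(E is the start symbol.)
Direct left recursion occurs when N → N α for some non-terminal N (the right-hand side begins with the left-hand side itself).

E → E E E: LEFT RECURSIVE (starts with E)
E → (: starts with '('

The grammar has direct left recursion on: E.

Answer: Yes, E is left-recursive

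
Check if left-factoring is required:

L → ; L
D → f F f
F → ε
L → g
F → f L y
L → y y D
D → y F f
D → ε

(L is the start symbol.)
Left-factoring is needed when two productions for the same non-terminal
share a common prefix on the right-hand side.

Productions for L:
  L → ; L
  L → g
  L → y y D
Productions for D:
  D → f F f
  D → y F f
  D → ε
Productions for F:
  F → ε
  F → f L y

No common prefixes found.

Answer: No, left-factoring is not needed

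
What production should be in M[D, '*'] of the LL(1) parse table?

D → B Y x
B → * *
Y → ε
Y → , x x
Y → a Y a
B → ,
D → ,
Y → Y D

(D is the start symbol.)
D → B Y x

To find M[D, '*'], we find productions for D where '*' is in the predict set (PREDICT(N → α) = (FIRST(α) \ {ε}) ∪ (FOLLOW(N) if α ⇒* ε)).

Relevant sets:
  FIRST(B) = { '*', ',' }

D → B Y x: PREDICT = { '*', ',' }
  '*' is in predict set, so this production goes in M[D, '*']
D → ,: PREDICT = { ',' }

M[D, '*'] = D → B Y x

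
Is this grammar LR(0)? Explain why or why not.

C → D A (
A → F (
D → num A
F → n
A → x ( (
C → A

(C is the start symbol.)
Yes, the grammar is LR(0)

A grammar is LR(0) if no state in the canonical LR(0) collection has:
  - both a shift item (dot before a terminal) and a complete item (shift-reduce conflict), or
  - two or more complete items (reduce-reduce conflict; the accept item [C' → C .] counts as a complete item here).

Augment with C' → C and build the canonical LR(0) collection (I0 = CLOSURE({[C' → . C]}), then GOTO on every symbol after a dot until no new states appear). It has 14 states:
  I0: { [A → . F (], [A → . x ( (], [C → . A], [C → . D A (], [C' → . C], [D → . num A], [F → . n] }  — shift
  I1: { [C → A .] }  — reduce
  I2: { [C' → C .] }  — accept
  I3: { [A → . F (], [A → . x ( (], [C → D . A (], [F → . n] }  — shift
  I4: { [A → F . (] }  — shift
  I5: { [F → n .] }  — reduce
  I6: { [A → . F (], [A → . x ( (], [D → num . A], [F → . n] }  — shift
  I7: { [A → x . ( (] }  — shift
  I8: { [A → x ( . (] }  — shift
  I9: { [A → x ( ( .] }  — reduce
  I10: { [D → num A .] }  — reduce
  I11: { [A → F ( .] }  — reduce
  I12: { [C → D A . (] }  — shift
  I13: { [C → D A ( .] }  — reduce

Every state is either a pure shift/goto state or contains exactly one complete item and nothing to shift — no conflicts. The grammar is LR(0).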